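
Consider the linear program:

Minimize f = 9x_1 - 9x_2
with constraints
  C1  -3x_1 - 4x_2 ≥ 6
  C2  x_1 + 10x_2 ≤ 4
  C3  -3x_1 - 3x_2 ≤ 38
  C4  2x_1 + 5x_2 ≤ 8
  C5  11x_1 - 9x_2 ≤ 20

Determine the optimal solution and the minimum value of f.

Vertices and f = 9x_1 - 9x_2:
  (-38/13, 9/13) → f = -423/13
  (26/71, -126/71) → f = 1368/71
  (-392/27, 50/27) → f = -442/3
  (-47/10, -239/30) → f = 147/5

The binding constraints are x_1 + 10x_2 = 4 and -3x_1 - 3x_2 = 38.
Solving simultaneously gives x_1 = -392/27, x_2 = 50/27.

x_1 = -392/27, x_2 = 50/27, minimum f = -442/3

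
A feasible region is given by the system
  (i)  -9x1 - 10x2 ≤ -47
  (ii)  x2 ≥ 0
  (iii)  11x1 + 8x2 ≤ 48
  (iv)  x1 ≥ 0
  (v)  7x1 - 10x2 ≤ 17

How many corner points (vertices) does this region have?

The feasible vertices (each the meet of two boundaries and inside every other half-plane) are:
  (52/19, 85/38)
  (0, 47/10)
  (0, 6)

3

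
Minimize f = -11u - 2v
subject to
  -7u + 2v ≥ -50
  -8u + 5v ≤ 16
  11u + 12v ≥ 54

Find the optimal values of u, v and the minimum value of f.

Vertices and f = -11u - 2v:
  (282/19, 512/19) → f = -4126/19
  (354/53, -86/53) → f = -3722/53
  (78/151, 608/151) → f = -2074/151

The binding constraints are -7u + 2v = -50 and -8u + 5v = 16.
Solving simultaneously gives u = 282/19, v = 512/19.

u = 282/19, v = 512/19, minimum f = -4126/19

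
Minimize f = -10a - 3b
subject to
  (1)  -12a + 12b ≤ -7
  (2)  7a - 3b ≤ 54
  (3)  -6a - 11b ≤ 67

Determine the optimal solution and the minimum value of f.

Corner points and f = -10a - 3b:
  (209/16, 599/48) → f = -2689/16
  (-727/204, -141/34) → f = 2452/51
  (393/95, -793/95) → f = -1551/95

The optimum lies where -12a + 12b = -7 and 7a - 3b = 54.
Solving simultaneously gives a = 209/16, b = 599/48.

a = 209/16, b = 599/48, minimum f = -2689/16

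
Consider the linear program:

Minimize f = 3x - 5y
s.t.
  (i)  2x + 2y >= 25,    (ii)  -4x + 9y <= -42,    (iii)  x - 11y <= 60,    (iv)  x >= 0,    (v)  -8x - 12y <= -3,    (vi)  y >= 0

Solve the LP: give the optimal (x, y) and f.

x = 309/26, y = 8/13, minimum f = 847/26

Vertices and f = 3x - 5y:
  (309/26, 8/13) → f = 847/26
  (25/2, 0) → f = 75/2
  (60, 0) → f = 180
The feasible region is unbounded (it extends along (11, 1), (9, 4)), but f strictly increases along every unbounded feasible direction, so there is no improving ray and the minimum is attained at a vertex.

The binding constraints are 2x + 2y = 25 and -4x + 9y = -42.
Solving simultaneously gives x = 309/26, y = 8/13.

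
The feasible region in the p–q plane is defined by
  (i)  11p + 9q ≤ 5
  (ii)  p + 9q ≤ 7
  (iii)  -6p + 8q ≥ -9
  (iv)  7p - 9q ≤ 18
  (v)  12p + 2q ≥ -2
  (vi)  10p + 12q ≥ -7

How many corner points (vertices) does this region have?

Of the 15 pairwise boundary intersections, those satisfying every inequality are:
  (-1/5, 4/5)
  (121/142, -69/142)
  (-16/53, 43/53)
  (13/38, -33/38)
  (-5/62, -16/31)

5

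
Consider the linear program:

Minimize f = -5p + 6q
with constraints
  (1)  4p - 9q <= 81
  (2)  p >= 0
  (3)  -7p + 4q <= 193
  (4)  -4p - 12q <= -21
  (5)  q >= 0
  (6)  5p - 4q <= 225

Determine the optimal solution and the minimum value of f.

Vertices and f = -5p + 6q:
  (81/4, 0) → f = -405/4
  (1701/29, 495/29) → f = -5535/29
  (0, 193/4) → f = 579/2
  (0, 7/4) → f = 21/2
  (21/4, 0) → f = -105/4
The feasible region is unbounded (it extends along (4, 5), (4, 7)), but f strictly increases along every unbounded feasible direction, so there is no improving ray and the minimum is attained at a vertex.

p = 1701/29, q = 495/29, minimum f = -5535/29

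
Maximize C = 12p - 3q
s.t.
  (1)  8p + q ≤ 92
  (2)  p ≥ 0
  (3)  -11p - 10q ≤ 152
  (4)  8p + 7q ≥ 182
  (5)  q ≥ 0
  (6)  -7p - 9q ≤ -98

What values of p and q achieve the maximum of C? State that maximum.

p = 77/8, q = 15, maximum C = 141/2

Feasible corners and C = 12p - 3q:
  (0, 92) → C = -276
  (77/8, 15) → C = 141/2
  (0, 26) → C = -78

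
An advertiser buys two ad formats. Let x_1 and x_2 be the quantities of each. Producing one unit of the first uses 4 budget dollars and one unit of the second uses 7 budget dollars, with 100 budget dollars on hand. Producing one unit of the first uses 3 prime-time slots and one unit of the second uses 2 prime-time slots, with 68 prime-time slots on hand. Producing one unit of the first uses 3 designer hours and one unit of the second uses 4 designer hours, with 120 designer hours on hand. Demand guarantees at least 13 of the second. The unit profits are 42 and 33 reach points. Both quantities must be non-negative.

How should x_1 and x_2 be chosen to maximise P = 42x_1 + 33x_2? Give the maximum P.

Corner points and P = 42x_1 + 33x_2:
  (0, 100/7) → P = 3300/7
  (0, 13) → P = 429
  (9/4, 13) → P = 1047/2

The binding constraints are 4x_1 + 7x_2 = 100 and x_2 = 13.
Solving simultaneously gives x_1 = 9/4, x_2 = 13.

x_1 = 9/4, x_2 = 13, maximum P = 1047/2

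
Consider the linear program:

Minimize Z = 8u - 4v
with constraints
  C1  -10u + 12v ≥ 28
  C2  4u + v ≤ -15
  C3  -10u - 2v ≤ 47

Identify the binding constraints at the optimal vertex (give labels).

Vertices and Z = 8u - 4v:
  (-104/29, -19/29) → Z = -756/29
  (-31/7, -19/14) → Z = -30
  (-17/2, 19) → Z = -144

The minimum is at (-17/2, 19). Substituting into each constraint, equality holds for C2 and C3; the remaining constraints have slack.

C2 and C3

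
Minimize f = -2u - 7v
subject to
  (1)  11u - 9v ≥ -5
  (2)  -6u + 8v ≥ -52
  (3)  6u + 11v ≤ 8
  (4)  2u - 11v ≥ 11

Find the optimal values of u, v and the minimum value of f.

u = 19/8, v = -25/44, minimum f = -17/22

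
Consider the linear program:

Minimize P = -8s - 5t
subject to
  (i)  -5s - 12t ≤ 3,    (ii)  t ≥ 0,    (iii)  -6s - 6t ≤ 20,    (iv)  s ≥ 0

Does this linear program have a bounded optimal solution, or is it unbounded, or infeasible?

unbounded

From the feasible point (0, 0), moving in the direction (0, 1) keeps every constraint satisfied while P decreases without bound.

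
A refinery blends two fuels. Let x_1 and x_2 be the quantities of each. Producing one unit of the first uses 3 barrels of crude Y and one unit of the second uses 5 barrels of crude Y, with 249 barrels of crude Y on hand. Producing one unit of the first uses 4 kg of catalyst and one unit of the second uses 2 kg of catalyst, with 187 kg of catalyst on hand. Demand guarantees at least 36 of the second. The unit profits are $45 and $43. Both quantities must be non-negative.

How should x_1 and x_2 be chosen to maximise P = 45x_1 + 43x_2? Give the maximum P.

Corner points and P = 45x_1 + 43x_2:
  (0, 249/5) → P = 10707/5
  (0, 36) → P = 1548
  (23, 36) → P = 2583

x_1 = 23, x_2 = 36, maximum P = 2583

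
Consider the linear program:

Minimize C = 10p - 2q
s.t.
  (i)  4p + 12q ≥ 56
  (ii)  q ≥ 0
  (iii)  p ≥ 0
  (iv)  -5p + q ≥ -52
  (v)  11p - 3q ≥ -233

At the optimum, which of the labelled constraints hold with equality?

(iii) and (v)

Feasible corners and C = 10p - 2q:
  (0, 14/3) → C = -28/3
  (85/8, 9/8) → C = 104
  (0, 233/3) → C = -466/3
  (389/4, 1737/4) → C = 104

The minimum is at (0, 233/3). Substituting into each constraint, equality holds for (iii) and (v); the remaining constraints have slack.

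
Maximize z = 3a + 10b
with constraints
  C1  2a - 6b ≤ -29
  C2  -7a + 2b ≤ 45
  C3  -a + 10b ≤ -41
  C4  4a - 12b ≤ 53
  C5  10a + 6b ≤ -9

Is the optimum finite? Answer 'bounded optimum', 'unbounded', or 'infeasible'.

The boundaries 2a - 6b = -29 and -7a + 2b = 45 meet at (-106/19, 113/38), but that point violates -a + 10b ≤ -41. Every candidate vertex is excluded by some other constraint, so the feasible region is empty.

infeasible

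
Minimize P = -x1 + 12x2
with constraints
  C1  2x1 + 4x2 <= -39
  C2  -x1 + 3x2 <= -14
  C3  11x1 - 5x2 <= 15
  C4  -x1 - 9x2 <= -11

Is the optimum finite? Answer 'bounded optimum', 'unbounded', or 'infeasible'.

infeasible

The boundaries 2x1 + 4x2 = -39 and -x1 + 3x2 = -14 meet at (-61/10, -67/10), but that point violates -x1 - 9x2 ≤ -11. Every candidate vertex is excluded by some other constraint, so the feasible region is empty.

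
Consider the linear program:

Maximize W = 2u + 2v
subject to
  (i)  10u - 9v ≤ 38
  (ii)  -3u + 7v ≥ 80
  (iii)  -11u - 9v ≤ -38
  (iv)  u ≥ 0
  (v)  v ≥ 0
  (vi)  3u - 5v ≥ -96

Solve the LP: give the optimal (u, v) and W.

u = 1054/23, v = 1074/23, maximum W = 4256/23

Extreme points and W = 2u + 2v:
  (986/43, 914/43) → W = 3800/43
  (1054/23, 1074/23) → W = 4256/23
  (0, 80/7) → W = 160/7
  (0, 96/5) → W = 192/5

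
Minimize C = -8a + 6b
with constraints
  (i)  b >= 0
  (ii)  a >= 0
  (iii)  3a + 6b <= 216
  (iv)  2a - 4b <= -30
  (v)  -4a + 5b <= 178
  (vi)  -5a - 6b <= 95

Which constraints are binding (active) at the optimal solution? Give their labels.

(iii) and (iv)

Feasible corners and C = -8a + 6b:
  (0, 15/2) → C = 45
  (0, 178/5) → C = 1068/5
  (57/2, 87/4) → C = -195/2
  (4/13, 466/13) → C = 2764/13

The minimum is at (57/2, 87/4). Substituting into each constraint, equality holds for (iii) and (iv); the remaining constraints have slack.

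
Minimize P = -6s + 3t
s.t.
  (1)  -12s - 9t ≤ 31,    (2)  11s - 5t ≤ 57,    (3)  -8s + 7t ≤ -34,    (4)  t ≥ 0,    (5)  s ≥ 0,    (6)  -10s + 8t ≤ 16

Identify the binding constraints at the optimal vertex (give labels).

(2) and (4)

Feasible corners and P = -6s + 3t:
  (229/37, 82/37) → P = -1128/37
  (57/11, 0) → P = -342/11
  (17/4, 0) → P = -51/2

The minimum is at (57/11, 0). Substituting into each constraint, equality holds for (2) and (4); the remaining constraints have slack.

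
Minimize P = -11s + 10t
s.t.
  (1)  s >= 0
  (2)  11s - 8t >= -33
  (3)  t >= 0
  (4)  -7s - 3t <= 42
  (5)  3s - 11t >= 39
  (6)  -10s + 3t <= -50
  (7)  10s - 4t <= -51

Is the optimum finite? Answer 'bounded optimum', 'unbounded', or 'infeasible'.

infeasible

The boundaries t = 0 and 3s - 11t = 39 meet at (13, 0), but that point violates 10s - 4t ≤ -51. Every candidate vertex is excluded by some other constraint, so the feasible region is empty.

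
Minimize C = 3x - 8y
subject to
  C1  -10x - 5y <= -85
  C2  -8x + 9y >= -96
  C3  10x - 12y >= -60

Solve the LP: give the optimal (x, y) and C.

Vertices and C = 3x - 8y:
  (249/26, -28/13) → C = 1195/26
  (72/17, 145/17) → C = -944/17
  (282, 240) → C = -1074

x = 282, y = 240, minimum C = -1074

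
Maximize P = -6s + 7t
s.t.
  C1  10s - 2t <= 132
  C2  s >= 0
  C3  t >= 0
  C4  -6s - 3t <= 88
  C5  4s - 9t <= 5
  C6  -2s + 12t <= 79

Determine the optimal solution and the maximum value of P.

Feasible corners and P = -6s + 7t:
  (589/41, 239/41) → P = -1861/41
  (871/58, 527/58) → P = -53/2
  (0, 0) → P = 0
  (0, 79/12) → P = 553/12
  (5/4, 0) → P = -15/2

s = 0, t = 79/12, maximum P = 553/12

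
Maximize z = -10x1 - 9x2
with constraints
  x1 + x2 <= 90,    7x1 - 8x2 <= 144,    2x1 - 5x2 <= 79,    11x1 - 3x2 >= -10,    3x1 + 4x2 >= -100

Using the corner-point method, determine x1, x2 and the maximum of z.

x1 = -41/7, x2 = -127/7, maximum z = 1553/7

Corner points and z = -10x1 - 9x2:
  (288/5, 162/5) → z = -4338/5
  (130/7, 500/7) → z = -5800/7
  (88/19, -265/19) → z = 1505/19
  (-41/7, -127/7) → z = 1553/7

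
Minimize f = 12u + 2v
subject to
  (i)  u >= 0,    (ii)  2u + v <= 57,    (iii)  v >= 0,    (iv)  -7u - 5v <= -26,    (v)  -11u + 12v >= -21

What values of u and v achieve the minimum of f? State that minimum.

u = 0, v = 26/5, minimum f = 52/5

Feasible corners and f = 12u + 2v:
  (0, 57) → f = 114
  (0, 26/5) → f = 52/5
  (141/7, 117/7) → f = 1926/7
  (3, 1) → f = 38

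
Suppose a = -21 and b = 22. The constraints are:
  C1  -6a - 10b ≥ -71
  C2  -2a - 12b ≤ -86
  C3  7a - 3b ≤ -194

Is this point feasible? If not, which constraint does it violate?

Constraint C1: -6a - 10b = -94, which is not ≥ -71. All other constraints are satisfied.

not feasible — violates C1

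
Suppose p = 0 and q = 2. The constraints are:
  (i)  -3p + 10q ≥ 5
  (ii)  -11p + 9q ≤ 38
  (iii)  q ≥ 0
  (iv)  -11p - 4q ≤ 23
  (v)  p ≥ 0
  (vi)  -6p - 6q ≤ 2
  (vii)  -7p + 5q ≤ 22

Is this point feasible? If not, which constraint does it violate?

(i): 20 ≥ 5 ✓
(ii): 18 ≤ 38 ✓
(iii): 2 ≥ 0 ✓
(iv): -8 ≤ 23 ✓
(v): 0 ≥ 0 ✓
(vi): -12 ≤ 2 ✓
(vii): 10 ≤ 22 ✓

feasible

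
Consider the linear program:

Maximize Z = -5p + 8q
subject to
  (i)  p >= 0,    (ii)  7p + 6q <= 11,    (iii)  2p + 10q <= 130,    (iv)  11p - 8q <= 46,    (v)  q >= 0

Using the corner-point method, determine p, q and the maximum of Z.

p = 0, q = 11/6, maximum Z = 44/3

Feasible corners and Z = -5p + 8q:
  (0, 11/6) → Z = 44/3
  (0, 0) → Z = 0
  (11/7, 0) → Z = -55/7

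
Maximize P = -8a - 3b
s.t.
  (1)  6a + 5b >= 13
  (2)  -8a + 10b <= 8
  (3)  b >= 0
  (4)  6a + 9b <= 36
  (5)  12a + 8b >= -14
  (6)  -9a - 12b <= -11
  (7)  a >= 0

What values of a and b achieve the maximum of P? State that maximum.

a = 9/10, b = 38/25, maximum P = -294/25

Feasible corners and P = -8a - 3b:
  (9/10, 38/25) → P = -294/25
  (13/6, 0) → P = -52/3
  (24/11, 28/11) → P = -276/11
  (6, 0) → P = -48

The binding constraints are 6a + 5b = 13 and -8a + 10b = 8.
Solving simultaneously gives a = 9/10, b = 38/25.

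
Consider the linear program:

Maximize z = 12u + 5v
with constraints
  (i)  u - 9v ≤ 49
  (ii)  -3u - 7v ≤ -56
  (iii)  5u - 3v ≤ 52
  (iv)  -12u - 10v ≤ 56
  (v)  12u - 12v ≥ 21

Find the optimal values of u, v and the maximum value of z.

u = 187/8, v = 173/8, maximum z = 3109/8

Feasible corners and z = 12u + 5v:
  (133/11, 31/11) → z = 1751/11
  (273/40, 203/40) → z = 4291/40
  (187/8, 173/8) → z = 3109/8

At the optimal vertex, 5u - 3v = 52 and 12u - 12v = 21.
Solving simultaneously gives u = 187/8, v = 173/8.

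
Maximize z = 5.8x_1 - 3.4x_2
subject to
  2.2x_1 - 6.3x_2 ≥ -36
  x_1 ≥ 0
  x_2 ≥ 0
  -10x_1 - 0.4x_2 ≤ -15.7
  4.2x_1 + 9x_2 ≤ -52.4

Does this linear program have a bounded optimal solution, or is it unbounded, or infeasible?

The boundaries 2.2x_1 - 6.3x_2 = -36 and -10x_1 - 0.4x_2 = -15.7 meet at (8451/6388, 19727/3194), but that point violates 4.2x_1 + 9x_2 ≤ -52.4. Every candidate vertex is excluded by some other constraint, so the feasible region is empty.

infeasible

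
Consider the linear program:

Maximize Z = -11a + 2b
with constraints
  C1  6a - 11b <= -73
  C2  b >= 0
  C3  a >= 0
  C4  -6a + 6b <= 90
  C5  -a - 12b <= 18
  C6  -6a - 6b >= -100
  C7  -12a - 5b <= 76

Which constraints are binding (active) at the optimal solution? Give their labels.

Corner points and Z = -11a + 2b:
  (0, 73/11) → Z = 146/11
  (331/51, 173/17) → Z = -2603/51
  (0, 15) → Z = 30
  (5/6, 95/6) → Z = 45/2

The maximum is at (0, 15). Substituting into each constraint, equality holds for C3 and C4; the remaining constraints have slack.

C3 and C4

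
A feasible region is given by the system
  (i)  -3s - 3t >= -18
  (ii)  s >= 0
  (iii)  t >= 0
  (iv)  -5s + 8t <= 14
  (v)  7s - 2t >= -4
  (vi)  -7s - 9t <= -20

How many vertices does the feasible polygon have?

4

Intersecting each pair of boundary lines and keeping only the points that satisfy every inequality leaves:
  (6, 0)
  (34/13, 44/13)
  (20/7, 0)
  (34/101, 198/101)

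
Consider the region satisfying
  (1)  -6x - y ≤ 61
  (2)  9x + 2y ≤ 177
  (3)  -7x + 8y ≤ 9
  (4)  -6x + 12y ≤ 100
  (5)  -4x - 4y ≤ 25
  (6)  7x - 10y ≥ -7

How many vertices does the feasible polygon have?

4

Intersecting each pair of boundary lines and keeping only the points that satisfy every inequality leaves:
  (379/14, -933/28)
  (439/26, 651/52)
  (-59/15, -139/60)
  (-17/7, -1)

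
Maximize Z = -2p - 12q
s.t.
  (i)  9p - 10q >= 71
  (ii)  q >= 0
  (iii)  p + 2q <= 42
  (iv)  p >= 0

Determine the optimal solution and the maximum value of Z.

Corner points and Z = -2p - 12q:
  (71/9, 0) → Z = -142/9
  (281/14, 307/28) → Z = -1202/7
  (42, 0) → Z = -84

The optimum lies where 9p - 10q = 71 and q = 0.
Solving simultaneously gives p = 71/9, q = 0.

p = 71/9, q = 0, maximum Z = -142/9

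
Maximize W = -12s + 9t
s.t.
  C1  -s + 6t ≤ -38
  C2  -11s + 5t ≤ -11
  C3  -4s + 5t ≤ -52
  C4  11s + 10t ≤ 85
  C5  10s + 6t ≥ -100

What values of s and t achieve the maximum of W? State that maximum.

Corner points and W = -12s + 9t:
  (122/19, -100/19) → W = -2364/19
  (445/38, -333/76) → W = -13677/76
  (-94/37, -460/37) → W = -3012/37
The feasible region is unbounded (it extends along (10, -11), (3, -5)), but W strictly decreases along every unbounded feasible direction, so there is no improving ray and the maximum is attained at a vertex.

The optimum lies where -4s + 5t = -52 and 10s + 6t = -100.
Solving simultaneously gives s = -94/37, t = -460/37.

s = -94/37, t = -460/37, maximum W = -3012/37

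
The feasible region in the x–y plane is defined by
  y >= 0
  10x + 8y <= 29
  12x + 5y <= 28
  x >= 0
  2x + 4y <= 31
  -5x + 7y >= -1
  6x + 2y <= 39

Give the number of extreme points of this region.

Pairwise boundary intersections that survive every other constraint:
  (0, 0)
  (1/5, 0)
  (79/46, 34/23)
  (0, 29/8)
  (201/109, 128/109)

5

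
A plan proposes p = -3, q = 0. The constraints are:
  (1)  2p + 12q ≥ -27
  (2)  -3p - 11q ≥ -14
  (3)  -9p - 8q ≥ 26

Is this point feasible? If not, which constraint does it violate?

(1): -6 ≥ -27 ✓
(2): 9 ≥ -14 ✓
(3): 27 ≥ 26 ✓

feasible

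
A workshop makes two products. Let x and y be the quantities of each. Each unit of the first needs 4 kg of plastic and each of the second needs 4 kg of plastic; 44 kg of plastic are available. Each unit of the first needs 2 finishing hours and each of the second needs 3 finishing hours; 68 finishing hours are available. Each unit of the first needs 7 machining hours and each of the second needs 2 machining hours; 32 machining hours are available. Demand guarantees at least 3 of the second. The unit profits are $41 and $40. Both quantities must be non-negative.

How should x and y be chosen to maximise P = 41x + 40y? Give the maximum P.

x = 2, y = 9, maximum P = 442

Corner points and P = 41x + 40y:
  (0, 11) → P = 440
  (0, 3) → P = 120
  (2, 9) → P = 442
  (26/7, 3) → P = 1906/7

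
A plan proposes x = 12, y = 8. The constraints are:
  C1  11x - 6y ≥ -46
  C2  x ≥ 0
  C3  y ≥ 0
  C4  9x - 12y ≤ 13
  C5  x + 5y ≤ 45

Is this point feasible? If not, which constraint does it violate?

Constraint C5: x + 5y = 52, which is not ≤ 45. All other constraints are satisfied.

not feasible — violates C5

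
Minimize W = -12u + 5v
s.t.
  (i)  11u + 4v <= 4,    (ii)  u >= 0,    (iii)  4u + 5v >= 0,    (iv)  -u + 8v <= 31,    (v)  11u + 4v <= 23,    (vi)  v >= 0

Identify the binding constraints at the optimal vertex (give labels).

(i) and (vi)

Extreme points and W = -12u + 5v:
  (0, 1) → W = 5
  (4/11, 0) → W = -48/11
  (0, 0) → W = 0

The minimum is at (4/11, 0). Substituting into each constraint, equality holds for (i) and (vi); the remaining constraints have slack.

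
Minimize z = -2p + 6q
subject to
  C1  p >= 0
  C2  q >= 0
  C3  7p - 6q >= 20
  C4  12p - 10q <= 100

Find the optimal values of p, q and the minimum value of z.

p = 25/3, q = 0, minimum z = -50/3

Corner points and z = -2p + 6q:
  (20/7, 0) → z = -40/7
  (25/3, 0) → z = -50/3
  (200, 230) → z = 980

At the optimal vertex, q = 0 and 12p - 10q = 100.
Solving simultaneously gives p = 25/3, q = 0.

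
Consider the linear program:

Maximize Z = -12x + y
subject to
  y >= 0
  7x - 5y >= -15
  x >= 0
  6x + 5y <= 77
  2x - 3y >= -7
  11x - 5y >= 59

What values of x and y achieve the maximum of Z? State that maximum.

x = 59/11, y = 0, maximum Z = -708/11

Corner points and Z = -12x + y:
  (77/6, 0) → Z = -154
  (59/11, 0) → Z = -708/11
  (8, 29/5) → Z = -451/5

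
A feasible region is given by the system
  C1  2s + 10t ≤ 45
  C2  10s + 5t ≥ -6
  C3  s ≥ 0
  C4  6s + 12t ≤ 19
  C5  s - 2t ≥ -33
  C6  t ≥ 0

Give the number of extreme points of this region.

Pairwise boundary intersections that survive every other constraint:
  (0, 19/12)
  (0, 0)
  (19/6, 0)

3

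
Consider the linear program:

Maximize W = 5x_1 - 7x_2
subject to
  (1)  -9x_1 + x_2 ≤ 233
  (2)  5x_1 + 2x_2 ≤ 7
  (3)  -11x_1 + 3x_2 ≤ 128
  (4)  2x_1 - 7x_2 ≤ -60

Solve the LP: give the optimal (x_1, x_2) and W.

Feasible corners and W = 5x_1 - 7x_2:
  (-235/37, 717/37) → W = -6194/37
  (-71/39, 314/39) → W = -851/13
  (-716/71, 404/71) → W = -6408/71

At the optimal vertex, 5x_1 + 2x_2 = 7 and 2x_1 - 7x_2 = -60.
Solving simultaneously gives x_1 = -71/39, x_2 = 314/39.

x_1 = -71/39, x_2 = 314/39, maximum W = -851/13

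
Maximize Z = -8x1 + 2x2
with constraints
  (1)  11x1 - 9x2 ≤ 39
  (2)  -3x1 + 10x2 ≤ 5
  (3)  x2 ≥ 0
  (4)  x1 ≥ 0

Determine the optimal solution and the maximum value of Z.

x1 = 0, x2 = 1/2, maximum Z = 1

Corner points and Z = -8x1 + 2x2:
  (435/83, 172/83) → Z = -3136/83
  (39/11, 0) → Z = -312/11
  (0, 1/2) → Z = 1
  (0, 0) → Z = 0

The optimum lies where -3x1 + 10x2 = 5 and x1 = 0.
Solving simultaneously gives x1 = 0, x2 = 1/2.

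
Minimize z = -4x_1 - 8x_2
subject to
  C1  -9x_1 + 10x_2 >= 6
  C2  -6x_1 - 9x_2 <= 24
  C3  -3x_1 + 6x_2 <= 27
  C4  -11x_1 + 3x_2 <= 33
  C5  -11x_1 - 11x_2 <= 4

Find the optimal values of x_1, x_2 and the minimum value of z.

x_1 = 39/4, x_2 = 75/8, minimum z = -114

Extreme points and z = -4x_1 - 8x_2:
  (39/4, 75/8) → z = -114
  (-106/209, 30/209) → z = 184/209
  (-39/19, 66/19) → z = -372/19
  (-375/154, 29/14) → z = -526/77

The optimum lies where -9x_1 + 10x_2 = 6 and -3x_1 + 6x_2 = 27.
Solving simultaneously gives x_1 = 39/4, x_2 = 75/8.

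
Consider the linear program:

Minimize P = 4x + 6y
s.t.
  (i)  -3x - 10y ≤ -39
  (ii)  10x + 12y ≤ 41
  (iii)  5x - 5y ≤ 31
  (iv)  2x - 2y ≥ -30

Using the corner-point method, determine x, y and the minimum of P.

x = -111/13, y = 84/13, minimum P = 60/13

Vertices and P = 4x + 6y:
  (-29/32, 267/64) → P = 685/32
  (-111/13, 84/13) → P = 60/13
  (-139/22, 191/22) → P = 295/11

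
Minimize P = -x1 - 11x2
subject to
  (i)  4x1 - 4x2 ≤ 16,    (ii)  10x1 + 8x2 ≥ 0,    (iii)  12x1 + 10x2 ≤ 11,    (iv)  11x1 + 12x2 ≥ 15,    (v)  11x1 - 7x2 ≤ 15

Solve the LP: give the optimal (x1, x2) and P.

At the optimal vertex, 10x1 + 8x2 = 0 and 12x1 + 10x2 = 11.
Solving simultaneously gives x1 = -22, x2 = 55/2.

x1 = -22, x2 = 55/2, minimum P = -561/2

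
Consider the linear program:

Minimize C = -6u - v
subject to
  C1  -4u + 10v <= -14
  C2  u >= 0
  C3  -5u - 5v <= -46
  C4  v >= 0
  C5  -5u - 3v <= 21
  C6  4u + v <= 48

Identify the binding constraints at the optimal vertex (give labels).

Corner points and C = -6u - v:
  (53/7, 57/35) → C = -1647/35
  (247/22, 34/11) → C = -775/11
  (46/5, 0) → C = -276/5
  (12, 0) → C = -72

The minimum is at (12, 0). Substituting into each constraint, equality holds for C4 and C6; the remaining constraints have slack.

C4 and C6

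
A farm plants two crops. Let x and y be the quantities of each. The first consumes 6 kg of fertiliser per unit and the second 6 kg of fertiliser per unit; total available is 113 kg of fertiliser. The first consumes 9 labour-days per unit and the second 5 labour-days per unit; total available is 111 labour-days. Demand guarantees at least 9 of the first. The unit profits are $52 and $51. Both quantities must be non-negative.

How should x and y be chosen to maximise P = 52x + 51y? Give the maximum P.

Extreme points and P = 52x + 51y:
  (37/3, 0) → P = 1924/3
  (9, 0) → P = 468
  (9, 6) → P = 774

At the optimal vertex, 9x + 5y = 111 and x = 9.
Solving simultaneously gives x = 9, y = 6.

x = 9, y = 6, maximum P = 774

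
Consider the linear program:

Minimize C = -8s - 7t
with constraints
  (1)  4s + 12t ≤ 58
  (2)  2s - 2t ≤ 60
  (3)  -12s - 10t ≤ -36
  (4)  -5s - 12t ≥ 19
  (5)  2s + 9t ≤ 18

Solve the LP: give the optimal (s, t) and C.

s = 341/17, t = -169/17, minimum C = -1545/17

Extreme points and C = -8s - 7t:
  (168/11, -162/11) → C = -210/11
  (341/17, -169/17) → C = -1545/17
  (311/47, -204/47) → C = -1060/47

The optimum lies where 2s - 2t = 60 and -5s - 12t = 19.
Solving simultaneously gives s = 341/17, t = -169/17.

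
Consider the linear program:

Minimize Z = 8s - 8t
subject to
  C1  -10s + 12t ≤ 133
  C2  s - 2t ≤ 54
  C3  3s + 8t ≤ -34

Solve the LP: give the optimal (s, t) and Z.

Vertices and Z = 8s - 8t:
  (-457/4, -673/8) → Z = -241
  (-368/29, 59/116) → Z = -3062/29
  (26, -14) → Z = 320

At the optimal vertex, -10s + 12t = 133 and s - 2t = 54.
Solving simultaneously gives s = -457/4, t = -673/8.

s = -457/4, t = -673/8, minimum Z = -241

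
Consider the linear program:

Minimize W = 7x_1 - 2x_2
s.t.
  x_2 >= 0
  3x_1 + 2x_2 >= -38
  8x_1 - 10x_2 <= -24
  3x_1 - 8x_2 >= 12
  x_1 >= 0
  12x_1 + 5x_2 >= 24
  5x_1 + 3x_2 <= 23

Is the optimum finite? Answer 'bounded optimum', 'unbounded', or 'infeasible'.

The boundaries x_2 = 0 and 3x_1 - 8x_2 = 12 meet at (4, 0), but that point violates 8x_1 - 10x_2 ≤ -24. Every candidate vertex is excluded by some other constraint, so the feasible region is empty.

infeasible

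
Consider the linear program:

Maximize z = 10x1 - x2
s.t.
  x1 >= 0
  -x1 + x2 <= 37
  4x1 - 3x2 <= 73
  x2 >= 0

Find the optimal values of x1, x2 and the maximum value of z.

x1 = 184, x2 = 221, maximum z = 1619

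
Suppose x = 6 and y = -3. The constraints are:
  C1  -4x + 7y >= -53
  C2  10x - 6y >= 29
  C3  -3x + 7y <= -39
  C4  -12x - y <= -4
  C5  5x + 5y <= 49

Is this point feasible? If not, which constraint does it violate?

feasible

C1: -45 ≥ -53 ✓
C2: 78 ≥ 29 ✓
C3: -39 ≤ -39 ✓
C4: -69 ≤ -4 ✓
C5: 15 ≤ 49 ✓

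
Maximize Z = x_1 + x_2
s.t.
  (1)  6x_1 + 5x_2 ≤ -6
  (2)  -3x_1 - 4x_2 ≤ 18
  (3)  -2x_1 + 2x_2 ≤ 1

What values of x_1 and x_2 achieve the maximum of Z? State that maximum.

x_1 = -17/22, x_2 = -3/11, maximum Z = -23/22

Corner points and Z = x_1 + x_2:
  (22/3, -10) → Z = -8/3
  (-17/22, -3/11) → Z = -23/22
  (-20/7, -33/14) → Z = -73/14

At the optimal vertex, 6x_1 + 5x_2 = -6 and -2x_1 + 2x_2 = 1.
Solving simultaneously gives x_1 = -17/22, x_2 = -3/11.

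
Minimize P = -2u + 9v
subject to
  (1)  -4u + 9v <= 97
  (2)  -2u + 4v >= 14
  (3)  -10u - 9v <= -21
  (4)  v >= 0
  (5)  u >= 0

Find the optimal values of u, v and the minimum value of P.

Feasible corners and P = -2u + 9v:
  (131, 69) → P = 359
  (0, 97/9) → P = 97
  (0, 7/2) → P = 63/2

u = 0, v = 7/2, minimum P = 63/2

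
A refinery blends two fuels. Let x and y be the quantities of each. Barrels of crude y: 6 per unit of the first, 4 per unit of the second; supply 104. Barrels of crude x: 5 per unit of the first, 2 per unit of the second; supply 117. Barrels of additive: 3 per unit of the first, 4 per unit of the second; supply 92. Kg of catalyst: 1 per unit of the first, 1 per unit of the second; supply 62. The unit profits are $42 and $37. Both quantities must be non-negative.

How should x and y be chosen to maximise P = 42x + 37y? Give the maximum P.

Feasible corners and P = 42x + 37y:
  (0, 0) → P = 0
  (0, 23) → P = 851
  (52/3, 0) → P = 728
  (4, 20) → P = 908

x = 4, y = 20, maximum P = 908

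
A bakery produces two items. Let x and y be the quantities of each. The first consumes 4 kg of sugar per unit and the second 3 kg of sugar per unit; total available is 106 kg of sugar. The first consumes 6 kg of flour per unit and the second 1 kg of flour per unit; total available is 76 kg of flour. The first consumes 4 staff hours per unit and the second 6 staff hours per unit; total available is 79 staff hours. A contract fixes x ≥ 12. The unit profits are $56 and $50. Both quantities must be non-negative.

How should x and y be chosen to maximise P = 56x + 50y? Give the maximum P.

x = 12, y = 4, maximum P = 872

Vertices and P = 56x + 50y:
  (38/3, 0) → P = 2128/3
  (12, 0) → P = 672
  (12, 4) → P = 872

At the optimal vertex, 6x + y = 76 and x = 12.
Solving simultaneously gives x = 12, y = 4.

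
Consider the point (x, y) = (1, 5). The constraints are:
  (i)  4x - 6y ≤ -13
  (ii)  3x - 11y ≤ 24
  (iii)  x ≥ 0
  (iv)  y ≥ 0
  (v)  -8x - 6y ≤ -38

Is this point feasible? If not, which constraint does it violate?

(i): -26 ≤ -13 ✓
(ii): -52 ≤ 24 ✓
(iii): 1 ≥ 0 ✓
(iv): 5 ≥ 0 ✓
(v): -38 ≤ -38 ✓

feasible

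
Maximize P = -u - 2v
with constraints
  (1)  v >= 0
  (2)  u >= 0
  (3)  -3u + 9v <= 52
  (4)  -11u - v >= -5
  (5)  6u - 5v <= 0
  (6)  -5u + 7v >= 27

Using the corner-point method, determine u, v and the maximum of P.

Extreme points and P = -u - 2v:
  (0, 5) → P = -10
  (0, 27/7) → P = -54/7
  (4/41, 161/41) → P = -326/41

The binding constraints are u = 0 and -5u + 7v = 27.
Solving simultaneously gives u = 0, v = 27/7.

u = 0, v = 27/7, maximum P = -54/7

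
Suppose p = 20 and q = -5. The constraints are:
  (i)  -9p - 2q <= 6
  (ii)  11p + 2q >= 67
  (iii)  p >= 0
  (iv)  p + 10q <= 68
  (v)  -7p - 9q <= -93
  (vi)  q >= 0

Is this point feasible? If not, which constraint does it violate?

not feasible — violates (vi)

Constraint (vi): q = -5, which is not ≥ 0. All other constraints are satisfied.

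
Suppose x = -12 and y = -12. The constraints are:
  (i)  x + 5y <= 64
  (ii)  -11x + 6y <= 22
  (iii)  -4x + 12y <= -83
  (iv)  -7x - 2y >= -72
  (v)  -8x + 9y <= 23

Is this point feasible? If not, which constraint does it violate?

not feasible — violates (ii)

Constraint (ii): -11x + 6y = 60, which is not ≤ 22. All other constraints are satisfied.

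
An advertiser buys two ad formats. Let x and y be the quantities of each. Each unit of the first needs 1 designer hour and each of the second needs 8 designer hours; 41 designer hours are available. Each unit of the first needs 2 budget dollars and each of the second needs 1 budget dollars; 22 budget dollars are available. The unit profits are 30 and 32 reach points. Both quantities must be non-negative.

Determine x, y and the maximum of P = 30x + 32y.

x = 9, y = 4, maximum P = 398

Vertices and P = 30x + 32y:
  (0, 0) → P = 0
  (0, 41/8) → P = 164
  (11, 0) → P = 330
  (9, 4) → P = 398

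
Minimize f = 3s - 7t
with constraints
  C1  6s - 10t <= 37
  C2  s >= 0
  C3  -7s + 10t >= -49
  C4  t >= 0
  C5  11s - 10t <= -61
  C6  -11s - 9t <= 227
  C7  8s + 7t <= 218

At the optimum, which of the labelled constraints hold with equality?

C2 and C7

Feasible corners and f = 3s - 7t:
  (0, 61/10) → f = -427/10
  (0, 218/7) → f = -218
  (1753/157, 2886/157) → f = -14943/157

The minimum is at (0, 218/7). Substituting into each constraint, equality holds for C2 and C7; the remaining constraints have slack.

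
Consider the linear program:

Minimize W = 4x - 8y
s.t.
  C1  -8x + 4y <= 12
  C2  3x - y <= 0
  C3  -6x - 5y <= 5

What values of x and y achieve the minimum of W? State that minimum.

Feasible corners and W = 4x - 8y:
  (3, 9) → W = -60
  (-5/4, 1/2) → W = -9
  (-5/21, -5/7) → W = 100/21

The optimum lies where -8x + 4y = 12 and 3x - y = 0.
Solving simultaneously gives x = 3, y = 9.

x = 3, y = 9, minimum W = -60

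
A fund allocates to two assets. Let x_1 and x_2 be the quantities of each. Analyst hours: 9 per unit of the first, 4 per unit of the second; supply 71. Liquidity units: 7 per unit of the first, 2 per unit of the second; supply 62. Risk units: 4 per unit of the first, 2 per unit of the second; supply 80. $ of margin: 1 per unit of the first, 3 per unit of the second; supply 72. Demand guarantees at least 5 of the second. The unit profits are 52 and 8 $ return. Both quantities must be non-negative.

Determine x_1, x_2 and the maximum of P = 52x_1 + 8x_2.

The binding constraints are 9x_1 + 4x_2 = 71 and x_2 = 5.
Solving simultaneously gives x_1 = 17/3, x_2 = 5.

x_1 = 17/3, x_2 = 5, maximum P = 1004/3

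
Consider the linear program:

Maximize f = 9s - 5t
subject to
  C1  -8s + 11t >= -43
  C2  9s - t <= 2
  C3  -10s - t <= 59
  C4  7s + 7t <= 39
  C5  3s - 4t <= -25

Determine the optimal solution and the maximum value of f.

Vertices and f = 9s - 5t:
  (-452/63, 803/63) → f = -8083/63
  (-261/43, 73/43) → f = -2714/43
  (-19/49, 292/49) → f = -233/7

s = -19/49, t = 292/49, maximum f = -233/7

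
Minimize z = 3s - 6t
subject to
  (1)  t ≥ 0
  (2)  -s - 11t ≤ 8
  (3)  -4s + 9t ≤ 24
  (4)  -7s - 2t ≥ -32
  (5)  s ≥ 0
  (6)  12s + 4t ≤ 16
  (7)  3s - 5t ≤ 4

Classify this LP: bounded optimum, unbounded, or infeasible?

bounded optimum

Vertices and z = 3s - 6t:
  (0, 0) → z = 0
  (4/3, 0) → z = 4
  (0, 8/3) → z = -16
  (12/31, 88/31) → z = -492/31
The feasible region has finitely many vertices and no improving ray; the minimum is -16 at (0, 8/3).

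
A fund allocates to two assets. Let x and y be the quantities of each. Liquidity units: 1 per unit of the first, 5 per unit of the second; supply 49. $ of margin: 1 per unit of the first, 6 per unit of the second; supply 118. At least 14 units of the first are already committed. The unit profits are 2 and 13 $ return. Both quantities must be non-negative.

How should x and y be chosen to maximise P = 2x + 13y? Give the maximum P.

x = 14, y = 7, maximum P = 119

Extreme points and P = 2x + 13y:
  (49, 0) → P = 98
  (14, 0) → P = 28
  (14, 7) → P = 119

At the optimal vertex, x + 5y = 49 and x = 14.
Solving simultaneously gives x = 14, y = 7.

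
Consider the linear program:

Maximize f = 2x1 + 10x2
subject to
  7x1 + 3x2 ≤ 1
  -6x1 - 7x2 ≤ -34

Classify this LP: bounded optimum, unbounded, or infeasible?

unbounded

From the feasible point (-95/31, 232/31), moving in the direction (-7, 6) keeps every constraint satisfied while f increases without bound.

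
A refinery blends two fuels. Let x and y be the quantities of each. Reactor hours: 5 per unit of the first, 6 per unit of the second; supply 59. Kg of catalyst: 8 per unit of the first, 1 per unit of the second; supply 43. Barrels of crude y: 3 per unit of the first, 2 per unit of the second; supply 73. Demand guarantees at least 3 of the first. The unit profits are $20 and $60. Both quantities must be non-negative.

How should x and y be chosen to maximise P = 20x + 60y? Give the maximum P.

x = 3, y = 22/3, maximum P = 500

Extreme points and P = 20x + 60y:
  (43/8, 0) → P = 215/2
  (3, 0) → P = 60
  (199/43, 257/43) → P = 19400/43
  (3, 22/3) → P = 500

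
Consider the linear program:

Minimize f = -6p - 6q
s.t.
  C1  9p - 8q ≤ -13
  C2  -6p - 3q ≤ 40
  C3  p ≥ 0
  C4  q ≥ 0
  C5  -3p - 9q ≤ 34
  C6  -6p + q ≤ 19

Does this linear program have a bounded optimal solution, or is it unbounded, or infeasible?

unbounded

From the feasible point (0, 13/8), moving in the direction (8, 9) keeps every constraint satisfied while f decreases without bound.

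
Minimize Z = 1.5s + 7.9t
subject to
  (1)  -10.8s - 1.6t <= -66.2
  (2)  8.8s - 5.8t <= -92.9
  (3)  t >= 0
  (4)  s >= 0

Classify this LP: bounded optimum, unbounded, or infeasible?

bounded optimum

Extreme points and Z = 1.5s + 7.9t:
  (5883/1918, 39647/1918) → Z = 1610179/9590
  (0, 41.375) → Z = 326.8625
The feasible region has finitely many vertices and no improving ray; the minimum is 1610179/9590 at (5883/1918, 39647/1918).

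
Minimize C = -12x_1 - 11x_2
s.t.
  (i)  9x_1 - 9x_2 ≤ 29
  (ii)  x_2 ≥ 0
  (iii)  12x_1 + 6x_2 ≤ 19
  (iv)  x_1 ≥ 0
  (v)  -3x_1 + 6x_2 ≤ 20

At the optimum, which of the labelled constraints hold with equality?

Feasible corners and C = -12x_1 - 11x_2:
  (19/12, 0) → C = -19
  (0, 0) → C = 0
  (0, 19/6) → C = -209/6

The minimum is at (0, 19/6). Substituting into each constraint, equality holds for (iii) and (iv); the remaining constraints have slack.

(iii) and (iv)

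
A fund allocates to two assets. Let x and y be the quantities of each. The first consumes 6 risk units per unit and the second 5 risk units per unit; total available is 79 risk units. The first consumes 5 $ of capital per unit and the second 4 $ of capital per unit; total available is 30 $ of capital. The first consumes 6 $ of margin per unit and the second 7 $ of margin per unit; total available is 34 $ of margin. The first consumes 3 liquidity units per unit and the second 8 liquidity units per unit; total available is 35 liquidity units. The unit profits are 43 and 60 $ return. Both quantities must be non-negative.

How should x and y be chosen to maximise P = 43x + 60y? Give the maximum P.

x = 1, y = 4, maximum P = 283

Corner points and P = 43x + 60y:
  (0, 0) → P = 0
  (0, 35/8) → P = 525/2
  (17/3, 0) → P = 731/3
  (1, 4) → P = 283

At the optimal vertex, 6x + 7y = 34 and 3x + 8y = 35.
Solving simultaneously gives x = 1, y = 4.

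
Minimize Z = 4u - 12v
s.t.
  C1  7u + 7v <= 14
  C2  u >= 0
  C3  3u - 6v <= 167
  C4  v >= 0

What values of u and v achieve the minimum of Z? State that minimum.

u = 0, v = 2, minimum Z = -24

Corner points and Z = 4u - 12v:
  (0, 2) → Z = -24
  (2, 0) → Z = 8
  (0, 0) → Z = 0

The optimum lies where 7u + 7v = 14 and u = 0.
Solving simultaneously gives u = 0, v = 2.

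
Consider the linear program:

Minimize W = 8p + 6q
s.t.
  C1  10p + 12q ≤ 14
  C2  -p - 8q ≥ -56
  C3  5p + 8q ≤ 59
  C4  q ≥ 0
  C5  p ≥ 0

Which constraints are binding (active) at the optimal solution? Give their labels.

C4 and C5

Corner points and W = 8p + 6q:
  (7/5, 0) → W = 56/5
  (0, 7/6) → W = 7
  (0, 0) → W = 0

The minimum is at (0, 0). Substituting into each constraint, equality holds for C4 and C5; the remaining constraints have slack.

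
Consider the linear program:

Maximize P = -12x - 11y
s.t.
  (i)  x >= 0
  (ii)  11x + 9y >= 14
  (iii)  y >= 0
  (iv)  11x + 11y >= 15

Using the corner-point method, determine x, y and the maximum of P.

Feasible corners and P = -12x - 11y:
  (0, 14/9) → P = -154/9
  (19/22, 1/2) → P = -349/22
  (15/11, 0) → P = -180/11
The feasible region is unbounded (it extends along (0, 1), (1, 0)), but P strictly decreases along every unbounded feasible direction, so there is no improving ray and the maximum is attained at a vertex.

At the optimal vertex, 11x + 9y = 14 and 11x + 11y = 15.
Solving simultaneously gives x = 19/22, y = 1/2.

x = 19/22, y = 1/2, maximum P = -349/22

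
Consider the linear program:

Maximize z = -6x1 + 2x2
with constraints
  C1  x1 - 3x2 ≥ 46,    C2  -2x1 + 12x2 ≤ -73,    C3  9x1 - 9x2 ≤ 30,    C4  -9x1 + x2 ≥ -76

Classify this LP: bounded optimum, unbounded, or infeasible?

unbounded

From the feasible point (-18, -64/3), moving in the direction (-3, -1) keeps every constraint satisfied while z increases without bound.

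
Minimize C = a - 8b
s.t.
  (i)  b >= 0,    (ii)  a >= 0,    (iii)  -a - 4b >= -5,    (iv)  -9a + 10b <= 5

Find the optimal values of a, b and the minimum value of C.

a = 15/23, b = 25/23, minimum C = -185/23

The optimum lies where -a - 4b = -5 and -9a + 10b = 5.
Solving simultaneously gives a = 15/23, b = 25/23.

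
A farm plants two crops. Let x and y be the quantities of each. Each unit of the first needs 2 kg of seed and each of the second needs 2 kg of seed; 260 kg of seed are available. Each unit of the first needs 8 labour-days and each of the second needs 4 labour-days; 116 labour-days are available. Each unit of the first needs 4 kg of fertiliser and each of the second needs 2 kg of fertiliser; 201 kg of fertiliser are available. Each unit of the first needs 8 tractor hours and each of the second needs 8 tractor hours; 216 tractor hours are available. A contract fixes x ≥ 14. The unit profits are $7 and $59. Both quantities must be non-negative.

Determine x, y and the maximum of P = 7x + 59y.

x = 14, y = 1, maximum P = 157

Feasible corners and P = 7x + 59y:
  (29/2, 0) → P = 203/2
  (14, 0) → P = 98
  (14, 1) → P = 157

The optimum lies where 8x + 4y = 116 and x = 14.
Solving simultaneously gives x = 14, y = 1.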